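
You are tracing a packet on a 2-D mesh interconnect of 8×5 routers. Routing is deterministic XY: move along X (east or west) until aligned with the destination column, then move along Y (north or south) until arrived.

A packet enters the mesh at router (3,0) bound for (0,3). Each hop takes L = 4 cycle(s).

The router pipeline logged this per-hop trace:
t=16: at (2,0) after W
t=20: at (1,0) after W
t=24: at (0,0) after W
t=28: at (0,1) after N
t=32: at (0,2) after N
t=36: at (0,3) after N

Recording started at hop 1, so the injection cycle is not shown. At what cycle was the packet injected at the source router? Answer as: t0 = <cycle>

t0 = 12

At hop 1 the cycle is 16; in general cyc_k = t0 + kL.
So t0 = 16 − 1·4 = 12.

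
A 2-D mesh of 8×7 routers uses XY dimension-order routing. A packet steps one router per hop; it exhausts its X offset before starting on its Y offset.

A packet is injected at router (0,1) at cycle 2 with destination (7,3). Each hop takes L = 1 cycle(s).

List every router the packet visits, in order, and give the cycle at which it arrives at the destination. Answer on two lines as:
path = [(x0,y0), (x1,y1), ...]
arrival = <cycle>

path = [(0,1), (1,1), (2,1), (3,1), (4,1), (5,1), (6,1), (7,1), (7,2), (7,3)]
arrival = 11

t=2: at (0,1)
t=3: at (1,1) after E
t=4: at (2,1) after E
t=5: at (3,1) after E
t=6: at (4,1) after E
t=7: at (5,1) after E
t=8: at (6,1) after E
t=9: at (7,1) after E
t=10: at (7,2) after N
t=11: at (7,3) after N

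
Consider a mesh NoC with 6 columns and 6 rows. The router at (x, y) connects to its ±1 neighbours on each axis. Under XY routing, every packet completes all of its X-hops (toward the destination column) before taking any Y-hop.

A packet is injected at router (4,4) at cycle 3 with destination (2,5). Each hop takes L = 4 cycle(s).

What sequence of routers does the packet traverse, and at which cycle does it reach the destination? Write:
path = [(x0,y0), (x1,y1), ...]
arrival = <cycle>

path = [(4,4), (3,4), (2,4), (2,5)]
arrival = 15

src (4,4)  cyc=3
W→(3,4)  cyc=7
W→(2,4)  cyc=11
N→(2,5)  cyc=15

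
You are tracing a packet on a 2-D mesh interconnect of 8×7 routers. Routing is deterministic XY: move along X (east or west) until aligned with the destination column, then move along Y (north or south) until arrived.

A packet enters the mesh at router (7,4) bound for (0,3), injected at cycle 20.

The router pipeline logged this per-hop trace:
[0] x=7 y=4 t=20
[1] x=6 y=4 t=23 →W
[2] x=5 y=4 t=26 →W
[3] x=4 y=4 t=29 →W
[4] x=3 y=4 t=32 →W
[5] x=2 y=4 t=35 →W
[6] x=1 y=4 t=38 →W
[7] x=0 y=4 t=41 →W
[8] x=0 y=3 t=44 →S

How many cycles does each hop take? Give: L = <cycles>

L = 3

From hop 0 (20) to hop 1 (23): +3 cycles.
Per-hop latency L = Δcyc = 3.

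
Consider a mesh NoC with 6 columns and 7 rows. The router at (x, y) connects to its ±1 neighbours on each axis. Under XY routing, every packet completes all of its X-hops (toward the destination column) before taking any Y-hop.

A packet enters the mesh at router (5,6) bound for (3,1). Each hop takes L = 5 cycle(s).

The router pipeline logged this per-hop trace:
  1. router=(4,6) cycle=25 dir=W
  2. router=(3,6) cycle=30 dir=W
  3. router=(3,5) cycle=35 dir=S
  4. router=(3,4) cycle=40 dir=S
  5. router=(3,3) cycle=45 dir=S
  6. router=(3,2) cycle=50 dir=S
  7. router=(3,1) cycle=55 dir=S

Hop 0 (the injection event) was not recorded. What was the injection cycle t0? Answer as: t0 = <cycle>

t0 = 20

The first recorded entry is hop 1 at cycle 25.
So t0 = 25 − 1·5 = 20.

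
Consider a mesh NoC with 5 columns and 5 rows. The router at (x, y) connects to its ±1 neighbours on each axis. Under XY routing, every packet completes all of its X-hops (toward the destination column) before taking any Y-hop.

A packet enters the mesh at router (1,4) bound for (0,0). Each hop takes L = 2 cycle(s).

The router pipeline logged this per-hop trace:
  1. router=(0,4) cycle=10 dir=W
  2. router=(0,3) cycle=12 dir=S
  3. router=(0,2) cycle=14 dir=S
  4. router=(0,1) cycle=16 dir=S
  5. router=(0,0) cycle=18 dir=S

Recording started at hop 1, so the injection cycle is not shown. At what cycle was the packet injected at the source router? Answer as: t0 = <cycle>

At hop 1 the cycle is 10; in general cyc_k = t0 + kL.
Subtract one hop: t0 = 10 − 2 = 8.

t0 = 8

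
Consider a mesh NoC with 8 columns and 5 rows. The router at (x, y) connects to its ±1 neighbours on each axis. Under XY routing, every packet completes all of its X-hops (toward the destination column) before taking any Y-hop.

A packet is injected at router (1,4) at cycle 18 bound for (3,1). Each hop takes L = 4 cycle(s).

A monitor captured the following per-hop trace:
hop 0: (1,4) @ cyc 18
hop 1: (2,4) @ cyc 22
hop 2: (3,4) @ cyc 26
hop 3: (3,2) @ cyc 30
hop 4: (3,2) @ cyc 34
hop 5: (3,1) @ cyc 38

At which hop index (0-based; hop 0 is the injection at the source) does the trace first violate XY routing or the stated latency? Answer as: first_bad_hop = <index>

first_bad_hop = 3

check 1→ d=(1,0) cyc+4: ok
check 2→ d=(1,0) cyc+4: ok
check 3→ d=(0,-2) cyc+4: BAD: non-unit step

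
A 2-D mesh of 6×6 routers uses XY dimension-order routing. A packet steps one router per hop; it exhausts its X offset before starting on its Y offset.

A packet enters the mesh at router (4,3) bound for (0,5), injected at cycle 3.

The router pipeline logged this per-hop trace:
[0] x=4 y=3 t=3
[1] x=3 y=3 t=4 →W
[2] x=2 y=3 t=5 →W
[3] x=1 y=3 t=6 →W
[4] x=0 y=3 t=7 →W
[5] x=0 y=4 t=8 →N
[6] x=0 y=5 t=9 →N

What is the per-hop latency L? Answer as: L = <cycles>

L = 1

Between hops 0 and 1 the cycle counter advances 4 − 3 = 1.
That increment is L by definition: L = 1.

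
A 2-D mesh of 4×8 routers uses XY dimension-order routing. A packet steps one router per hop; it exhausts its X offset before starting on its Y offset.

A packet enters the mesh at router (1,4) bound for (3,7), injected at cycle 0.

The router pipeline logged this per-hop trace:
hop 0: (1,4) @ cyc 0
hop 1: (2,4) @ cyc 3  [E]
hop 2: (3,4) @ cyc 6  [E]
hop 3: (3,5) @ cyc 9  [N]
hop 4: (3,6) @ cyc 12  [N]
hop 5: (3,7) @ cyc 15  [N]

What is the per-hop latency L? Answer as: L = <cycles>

L = 3

From hop 0 (0) to hop 1 (3): +3 cycles.
Each hop adds L, hence L = 3.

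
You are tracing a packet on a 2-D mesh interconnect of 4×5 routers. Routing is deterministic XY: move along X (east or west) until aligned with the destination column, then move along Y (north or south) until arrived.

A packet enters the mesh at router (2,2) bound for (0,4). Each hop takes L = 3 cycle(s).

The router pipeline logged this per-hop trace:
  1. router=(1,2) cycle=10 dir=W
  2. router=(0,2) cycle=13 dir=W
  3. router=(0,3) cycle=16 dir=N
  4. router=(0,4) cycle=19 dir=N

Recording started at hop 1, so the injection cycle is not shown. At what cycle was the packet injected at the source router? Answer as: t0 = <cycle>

The first recorded entry is hop 1 at cycle 10.
t0 = cyc[1] − L = 10 − 3 = 7.

t0 = 7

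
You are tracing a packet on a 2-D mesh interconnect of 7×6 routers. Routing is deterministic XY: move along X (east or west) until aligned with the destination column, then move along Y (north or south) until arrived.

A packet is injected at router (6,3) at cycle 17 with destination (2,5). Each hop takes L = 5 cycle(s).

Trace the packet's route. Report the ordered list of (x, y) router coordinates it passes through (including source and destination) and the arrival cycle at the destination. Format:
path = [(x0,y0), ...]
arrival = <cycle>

path = [(6,3), (5,3), (4,3), (3,3), (2,3), (2,4), (2,5)]
arrival = 47

src (6,3)  cyc=17
W→(5,3)  cyc=22
W→(4,3)  cyc=27
W→(3,3)  cyc=32
W→(2,3)  cyc=37
N→(2,4)  cyc=42
N→(2,5)  cyc=47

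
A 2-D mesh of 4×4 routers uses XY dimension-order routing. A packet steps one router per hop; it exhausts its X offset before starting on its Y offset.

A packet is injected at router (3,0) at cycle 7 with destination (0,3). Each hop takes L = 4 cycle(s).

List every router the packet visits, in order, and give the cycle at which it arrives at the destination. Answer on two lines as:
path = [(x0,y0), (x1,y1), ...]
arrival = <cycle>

  0. router=(3,0) cycle=7 (inject)
  1. router=(2,0) cycle=11 dir=W
  2. router=(1,0) cycle=15 dir=W
  3. router=(0,0) cycle=19 dir=W
  4. router=(0,1) cycle=23 dir=N
  5. router=(0,2) cycle=27 dir=N
  6. router=(0,3) cycle=31 dir=N

path = [(3,0), (2,0), (1,0), (0,0), (0,1), (0,2), (0,3)]
arrival = 31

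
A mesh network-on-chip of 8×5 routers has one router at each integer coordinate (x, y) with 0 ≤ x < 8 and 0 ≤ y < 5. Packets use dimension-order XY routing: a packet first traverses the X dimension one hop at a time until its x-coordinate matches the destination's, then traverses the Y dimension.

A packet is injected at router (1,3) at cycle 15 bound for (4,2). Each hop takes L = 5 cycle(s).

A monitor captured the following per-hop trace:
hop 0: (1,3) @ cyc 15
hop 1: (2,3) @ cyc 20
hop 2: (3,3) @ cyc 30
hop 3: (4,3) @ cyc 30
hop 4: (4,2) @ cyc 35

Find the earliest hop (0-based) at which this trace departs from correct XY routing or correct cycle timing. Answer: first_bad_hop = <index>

check 1→ d=(1,0) cyc+5: ok
check 2→ d=(1,0) cyc+10: BAD: Δcyc=10≠L

first_bad_hop = 2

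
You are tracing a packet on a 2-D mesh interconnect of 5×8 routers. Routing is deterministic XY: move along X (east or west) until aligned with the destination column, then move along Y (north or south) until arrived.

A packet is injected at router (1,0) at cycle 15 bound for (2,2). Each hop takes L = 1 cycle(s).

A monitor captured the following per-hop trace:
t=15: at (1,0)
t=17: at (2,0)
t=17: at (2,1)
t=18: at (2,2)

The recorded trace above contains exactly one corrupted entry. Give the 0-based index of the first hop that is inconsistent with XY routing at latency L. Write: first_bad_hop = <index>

first_bad_hop = 1

  1: Δx=+1 Δy=+0 Δt=2 [BAD: Δcyc=2≠L]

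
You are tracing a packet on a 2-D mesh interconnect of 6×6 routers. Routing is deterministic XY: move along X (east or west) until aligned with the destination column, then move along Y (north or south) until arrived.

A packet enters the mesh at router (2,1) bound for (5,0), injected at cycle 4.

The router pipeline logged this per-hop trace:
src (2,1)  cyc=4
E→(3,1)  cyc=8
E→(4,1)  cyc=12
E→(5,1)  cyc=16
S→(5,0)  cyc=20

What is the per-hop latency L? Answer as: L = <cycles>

Between hops 0 and 1 the cycle counter advances 8 − 4 = 4.
That increment is L by definition: L = 4.

L = 4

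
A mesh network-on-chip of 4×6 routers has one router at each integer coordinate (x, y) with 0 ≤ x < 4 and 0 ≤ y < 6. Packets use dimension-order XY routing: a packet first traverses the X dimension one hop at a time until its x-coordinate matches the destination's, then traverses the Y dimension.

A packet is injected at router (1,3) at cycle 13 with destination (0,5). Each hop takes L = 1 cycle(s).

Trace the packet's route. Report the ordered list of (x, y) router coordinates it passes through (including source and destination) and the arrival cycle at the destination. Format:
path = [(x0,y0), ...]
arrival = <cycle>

path = [(1,3), (0,3), (0,4), (0,5)]
arrival = 16

#0 — 1,3 | c13
#1 — 0,3 | c14 | W
#2 — 0,4 | c15 | N
#3 — 0,5 | c16 | N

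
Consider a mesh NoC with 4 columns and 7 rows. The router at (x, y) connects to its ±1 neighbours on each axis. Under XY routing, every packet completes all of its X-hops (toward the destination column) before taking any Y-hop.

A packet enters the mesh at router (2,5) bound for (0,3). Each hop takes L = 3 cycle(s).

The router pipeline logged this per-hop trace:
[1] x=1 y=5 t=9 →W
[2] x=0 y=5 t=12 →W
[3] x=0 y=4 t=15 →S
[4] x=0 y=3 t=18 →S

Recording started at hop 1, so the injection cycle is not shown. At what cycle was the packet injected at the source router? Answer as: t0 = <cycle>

t0 = 6

Hop 1 reached at cycle 9; hop k is at t0 + k·L.
t0 = cyc[1] − L = 9 − 3 = 6.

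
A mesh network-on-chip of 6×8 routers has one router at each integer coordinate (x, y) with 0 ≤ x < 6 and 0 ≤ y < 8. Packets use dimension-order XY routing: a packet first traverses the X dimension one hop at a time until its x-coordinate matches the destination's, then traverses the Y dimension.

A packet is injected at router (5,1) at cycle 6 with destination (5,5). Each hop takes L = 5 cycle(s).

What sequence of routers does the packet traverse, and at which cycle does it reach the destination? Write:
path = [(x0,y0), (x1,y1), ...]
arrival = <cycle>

[0] x=5 y=1 t=6
[1] x=5 y=2 t=11 →N
[2] x=5 y=3 t=16 →N
[3] x=5 y=4 t=21 →N
[4] x=5 y=5 t=26 →N

path = [(5,1), (5,2), (5,3), (5,4), (5,5)]
arrival = 26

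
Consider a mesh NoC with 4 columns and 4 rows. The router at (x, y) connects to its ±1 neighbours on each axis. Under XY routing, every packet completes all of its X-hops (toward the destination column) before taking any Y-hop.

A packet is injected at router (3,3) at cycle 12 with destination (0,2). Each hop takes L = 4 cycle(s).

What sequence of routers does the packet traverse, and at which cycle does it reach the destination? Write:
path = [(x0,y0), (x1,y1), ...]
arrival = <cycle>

path = [(3,3), (2,3), (1,3), (0,3), (0,2)]
arrival = 28

t=12: at (3,3)
t=16: at (2,3) after W
t=20: at (1,3) after W
t=24: at (0,3) after W
t=28: at (0,2) after S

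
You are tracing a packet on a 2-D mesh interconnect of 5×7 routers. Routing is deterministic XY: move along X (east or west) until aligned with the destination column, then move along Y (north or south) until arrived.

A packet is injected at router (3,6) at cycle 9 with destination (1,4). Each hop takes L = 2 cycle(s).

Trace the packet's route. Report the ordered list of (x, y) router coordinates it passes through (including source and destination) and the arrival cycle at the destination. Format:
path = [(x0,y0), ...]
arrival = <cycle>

path = [(3,6), (2,6), (1,6), (1,5), (1,4)]
arrival = 17

hop 0: (3,6) @ cyc 9
hop 1: (2,6) @ cyc 11  [W]
hop 2: (1,6) @ cyc 13  [W]
hop 3: (1,5) @ cyc 15  [S]
hop 4: (1,4) @ cyc 17  [S]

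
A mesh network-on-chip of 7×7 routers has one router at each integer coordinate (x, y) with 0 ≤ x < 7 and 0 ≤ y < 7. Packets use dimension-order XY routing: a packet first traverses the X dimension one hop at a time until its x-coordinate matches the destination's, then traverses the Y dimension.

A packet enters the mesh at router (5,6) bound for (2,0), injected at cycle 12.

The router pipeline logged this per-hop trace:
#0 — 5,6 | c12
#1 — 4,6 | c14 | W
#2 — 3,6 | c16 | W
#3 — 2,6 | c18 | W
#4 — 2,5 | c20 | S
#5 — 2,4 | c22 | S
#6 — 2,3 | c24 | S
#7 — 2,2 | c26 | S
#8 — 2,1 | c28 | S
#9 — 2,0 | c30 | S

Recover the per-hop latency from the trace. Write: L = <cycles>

L = 2

Between hops 0 and 1 the cycle counter advances 14 − 12 = 2.
That increment is L by definition: L = 2.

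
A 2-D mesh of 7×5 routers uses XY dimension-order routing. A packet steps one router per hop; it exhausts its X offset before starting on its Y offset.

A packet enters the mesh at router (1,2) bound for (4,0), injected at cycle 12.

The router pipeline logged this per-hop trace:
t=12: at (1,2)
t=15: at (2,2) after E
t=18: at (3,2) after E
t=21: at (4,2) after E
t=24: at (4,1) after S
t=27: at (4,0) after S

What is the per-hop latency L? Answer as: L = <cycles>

From hop 0 (12) to hop 1 (15): +3 cycles.
Per-hop latency L = Δcyc = 3.

L = 3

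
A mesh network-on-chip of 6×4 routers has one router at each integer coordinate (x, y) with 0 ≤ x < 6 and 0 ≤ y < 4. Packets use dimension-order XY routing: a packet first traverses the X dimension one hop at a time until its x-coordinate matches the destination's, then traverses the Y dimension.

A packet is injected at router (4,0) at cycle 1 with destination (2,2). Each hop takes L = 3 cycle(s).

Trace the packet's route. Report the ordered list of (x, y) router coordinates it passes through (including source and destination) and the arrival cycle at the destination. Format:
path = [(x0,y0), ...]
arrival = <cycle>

path = [(4,0), (3,0), (2,0), (2,1), (2,2)]
arrival = 13

[0] x=4 y=0 t=1
[1] x=3 y=0 t=4 →W
[2] x=2 y=0 t=7 →W
[3] x=2 y=1 t=10 →N
[4] x=2 y=2 t=13 →N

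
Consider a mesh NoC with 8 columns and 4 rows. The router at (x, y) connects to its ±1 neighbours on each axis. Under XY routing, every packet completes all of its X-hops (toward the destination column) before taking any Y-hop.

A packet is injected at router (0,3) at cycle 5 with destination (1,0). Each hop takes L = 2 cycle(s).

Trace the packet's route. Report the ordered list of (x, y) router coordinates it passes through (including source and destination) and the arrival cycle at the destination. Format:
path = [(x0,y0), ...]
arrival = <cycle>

  0. router=(0,3) cycle=5 (inject)
  1. router=(1,3) cycle=7 dir=E
  2. router=(1,2) cycle=9 dir=S
  3. router=(1,1) cycle=11 dir=S
  4. router=(1,0) cycle=13 dir=S

path = [(0,3), (1,3), (1,2), (1,1), (1,0)]
arrival = 13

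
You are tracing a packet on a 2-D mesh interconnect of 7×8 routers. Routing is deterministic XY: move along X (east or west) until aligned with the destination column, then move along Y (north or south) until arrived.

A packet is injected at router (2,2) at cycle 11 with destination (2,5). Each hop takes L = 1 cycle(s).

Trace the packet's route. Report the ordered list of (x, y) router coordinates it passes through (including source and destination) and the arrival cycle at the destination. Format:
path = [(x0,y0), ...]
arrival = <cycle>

src (2,2)  cyc=11
N→(2,3)  cyc=12
N→(2,4)  cyc=13
N→(2,5)  cyc=14

path = [(2,2), (2,3), (2,4), (2,5)]
arrival = 14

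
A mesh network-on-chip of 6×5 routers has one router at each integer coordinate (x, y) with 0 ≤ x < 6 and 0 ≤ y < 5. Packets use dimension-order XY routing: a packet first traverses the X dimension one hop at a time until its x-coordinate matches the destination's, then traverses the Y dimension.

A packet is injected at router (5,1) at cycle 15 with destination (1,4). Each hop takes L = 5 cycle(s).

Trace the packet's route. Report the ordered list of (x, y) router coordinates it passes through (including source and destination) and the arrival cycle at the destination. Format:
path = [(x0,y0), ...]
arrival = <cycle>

path = [(5,1), (4,1), (3,1), (2,1), (1,1), (1,2), (1,3), (1,4)]
arrival = 50

[0] x=5 y=1 t=15
[1] x=4 y=1 t=20 →W
[2] x=3 y=1 t=25 →W
[3] x=2 y=1 t=30 →W
[4] x=1 y=1 t=35 →W
[5] x=1 y=2 t=40 →N
[6] x=1 y=3 t=45 →N
[7] x=1 y=4 t=50 →N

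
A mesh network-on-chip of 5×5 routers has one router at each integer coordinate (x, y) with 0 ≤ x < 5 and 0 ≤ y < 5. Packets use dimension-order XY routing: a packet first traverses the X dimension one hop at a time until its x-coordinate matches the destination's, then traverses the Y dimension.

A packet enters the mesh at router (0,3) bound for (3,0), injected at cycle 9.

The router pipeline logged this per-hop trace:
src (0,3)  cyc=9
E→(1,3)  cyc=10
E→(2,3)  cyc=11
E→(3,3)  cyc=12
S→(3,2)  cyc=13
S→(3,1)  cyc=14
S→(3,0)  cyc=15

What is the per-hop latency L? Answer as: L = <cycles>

From hop 0 (9) to hop 1 (10): +1 cycles.
Per-hop latency L = Δcyc = 1.

L = 1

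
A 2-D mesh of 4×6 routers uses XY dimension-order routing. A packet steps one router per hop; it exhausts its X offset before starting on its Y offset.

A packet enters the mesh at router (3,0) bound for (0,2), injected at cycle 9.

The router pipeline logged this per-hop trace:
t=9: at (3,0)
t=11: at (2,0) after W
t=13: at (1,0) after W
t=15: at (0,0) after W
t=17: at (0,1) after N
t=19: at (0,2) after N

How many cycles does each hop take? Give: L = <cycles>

L = 2

Δcyc across hop 0→1: 11 − 9 = 2.
Per-hop latency L = Δcyc = 2.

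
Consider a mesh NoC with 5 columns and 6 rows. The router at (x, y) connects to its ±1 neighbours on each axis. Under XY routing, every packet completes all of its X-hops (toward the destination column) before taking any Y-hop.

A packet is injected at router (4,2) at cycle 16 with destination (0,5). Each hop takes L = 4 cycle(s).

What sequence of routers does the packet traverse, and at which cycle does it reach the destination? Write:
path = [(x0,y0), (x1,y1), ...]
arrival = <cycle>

  0. router=(4,2) cycle=16 (inject)
  1. router=(3,2) cycle=20 dir=W
  2. router=(2,2) cycle=24 dir=W
  3. router=(1,2) cycle=28 dir=W
  4. router=(0,2) cycle=32 dir=W
  5. router=(0,3) cycle=36 dir=N
  6. router=(0,4) cycle=40 dir=N
  7. router=(0,5) cycle=44 dir=N

path = [(4,2), (3,2), (2,2), (1,2), (0,2), (0,3), (0,4), (0,5)]
arrival = 44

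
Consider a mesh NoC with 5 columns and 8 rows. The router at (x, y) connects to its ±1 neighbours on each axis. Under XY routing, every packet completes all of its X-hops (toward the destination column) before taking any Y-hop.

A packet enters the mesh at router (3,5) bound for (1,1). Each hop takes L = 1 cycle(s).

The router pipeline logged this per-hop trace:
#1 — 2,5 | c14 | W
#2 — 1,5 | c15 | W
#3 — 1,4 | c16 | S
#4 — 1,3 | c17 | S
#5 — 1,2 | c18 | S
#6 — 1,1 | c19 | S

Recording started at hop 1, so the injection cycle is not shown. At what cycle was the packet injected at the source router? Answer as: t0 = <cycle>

Hop 1 reached at cycle 14; hop k is at t0 + k·L.
t0 = cyc[1] − L = 14 − 1 = 13.

t0 = 13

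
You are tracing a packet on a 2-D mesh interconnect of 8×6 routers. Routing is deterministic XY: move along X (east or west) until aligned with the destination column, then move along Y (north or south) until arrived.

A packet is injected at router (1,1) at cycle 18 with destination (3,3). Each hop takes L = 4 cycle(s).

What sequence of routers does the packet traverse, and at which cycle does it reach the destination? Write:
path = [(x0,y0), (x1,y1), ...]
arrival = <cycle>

path = [(1,1), (2,1), (3,1), (3,2), (3,3)]
arrival = 34

  0. router=(1,1) cycle=18 (inject)
  1. router=(2,1) cycle=22 dir=E
  2. router=(3,1) cycle=26 dir=E
  3. router=(3,2) cycle=30 dir=N
  4. router=(3,3) cycle=34 dir=N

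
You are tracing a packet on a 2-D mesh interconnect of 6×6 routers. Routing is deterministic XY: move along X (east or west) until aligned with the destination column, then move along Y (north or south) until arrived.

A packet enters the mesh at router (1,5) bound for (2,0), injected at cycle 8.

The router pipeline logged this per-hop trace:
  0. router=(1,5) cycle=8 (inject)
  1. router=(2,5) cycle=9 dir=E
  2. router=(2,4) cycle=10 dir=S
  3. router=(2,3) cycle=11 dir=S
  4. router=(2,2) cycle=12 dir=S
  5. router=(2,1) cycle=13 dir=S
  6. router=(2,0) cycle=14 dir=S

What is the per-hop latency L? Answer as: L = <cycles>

Δcyc across hop 0→1: 9 − 8 = 1.
That increment is L by definition: L = 1.

L = 1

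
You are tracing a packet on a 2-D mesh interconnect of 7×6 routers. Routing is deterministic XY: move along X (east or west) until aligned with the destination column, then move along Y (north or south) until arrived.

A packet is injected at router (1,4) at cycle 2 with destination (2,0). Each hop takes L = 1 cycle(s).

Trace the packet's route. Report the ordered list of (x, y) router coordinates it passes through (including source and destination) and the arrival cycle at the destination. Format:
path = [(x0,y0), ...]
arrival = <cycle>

path = [(1,4), (2,4), (2,3), (2,2), (2,1), (2,0)]
arrival = 7

#0 — 1,4 | c2
#1 — 2,4 | c3 | E
#2 — 2,3 | c4 | S
#3 — 2,2 | c5 | S
#4 — 2,1 | c6 | S
#5 — 2,0 | c7 | S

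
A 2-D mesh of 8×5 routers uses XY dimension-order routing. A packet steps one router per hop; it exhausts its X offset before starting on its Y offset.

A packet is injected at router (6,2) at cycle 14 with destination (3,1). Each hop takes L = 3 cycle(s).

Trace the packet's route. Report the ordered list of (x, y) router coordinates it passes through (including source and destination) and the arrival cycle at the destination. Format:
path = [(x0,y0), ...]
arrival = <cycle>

path = [(6,2), (5,2), (4,2), (3,2), (3,1)]
arrival = 26

#0 — 6,2 | c14
#1 — 5,2 | c17 | W
#2 — 4,2 | c20 | W
#3 — 3,2 | c23 | W
#4 — 3,1 | c26 | S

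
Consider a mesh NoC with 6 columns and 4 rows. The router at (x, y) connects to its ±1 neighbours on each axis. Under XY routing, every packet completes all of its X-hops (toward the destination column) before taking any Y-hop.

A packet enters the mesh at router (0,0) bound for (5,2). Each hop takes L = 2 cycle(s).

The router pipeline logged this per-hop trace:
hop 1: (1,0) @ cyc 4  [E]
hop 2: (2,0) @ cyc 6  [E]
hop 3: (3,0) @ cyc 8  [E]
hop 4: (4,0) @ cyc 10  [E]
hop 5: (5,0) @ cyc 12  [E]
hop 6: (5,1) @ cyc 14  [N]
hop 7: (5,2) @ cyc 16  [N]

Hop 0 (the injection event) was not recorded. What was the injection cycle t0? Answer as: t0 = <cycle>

The first recorded entry is hop 1 at cycle 4.
Therefore t0 = 4 − L = 2.

t0 = 2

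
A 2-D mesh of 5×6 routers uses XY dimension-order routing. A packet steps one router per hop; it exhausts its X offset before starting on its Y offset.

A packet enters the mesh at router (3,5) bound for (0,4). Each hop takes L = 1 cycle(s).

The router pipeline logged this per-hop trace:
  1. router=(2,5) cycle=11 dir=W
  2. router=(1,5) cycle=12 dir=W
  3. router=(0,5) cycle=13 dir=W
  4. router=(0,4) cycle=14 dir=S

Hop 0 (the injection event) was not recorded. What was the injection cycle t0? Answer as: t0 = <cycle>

t0 = 10

cyc[1] = 11 and cyc[k] = t0 + k·L for every k.
Therefore t0 = 11 − L = 10.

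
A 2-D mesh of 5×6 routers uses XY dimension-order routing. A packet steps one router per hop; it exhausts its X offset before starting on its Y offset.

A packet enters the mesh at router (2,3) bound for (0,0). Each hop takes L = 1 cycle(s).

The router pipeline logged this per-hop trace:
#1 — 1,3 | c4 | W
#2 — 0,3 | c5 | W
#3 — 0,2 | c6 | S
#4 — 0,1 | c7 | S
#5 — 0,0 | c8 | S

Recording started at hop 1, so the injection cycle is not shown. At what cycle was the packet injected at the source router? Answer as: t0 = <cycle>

Hop 1 reached at cycle 4; hop k is at t0 + k·L.
Therefore t0 = 4 − L = 3.

t0 = 3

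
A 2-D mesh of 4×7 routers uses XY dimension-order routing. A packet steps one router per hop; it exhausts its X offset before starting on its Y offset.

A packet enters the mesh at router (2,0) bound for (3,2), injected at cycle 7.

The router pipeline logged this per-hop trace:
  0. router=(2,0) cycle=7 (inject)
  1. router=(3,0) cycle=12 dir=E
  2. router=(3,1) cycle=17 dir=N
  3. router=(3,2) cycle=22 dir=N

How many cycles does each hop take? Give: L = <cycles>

cyc[1] − cyc[0] = 12 − 7 = 5.
One hop costs L cycles, so L = 5.

L = 5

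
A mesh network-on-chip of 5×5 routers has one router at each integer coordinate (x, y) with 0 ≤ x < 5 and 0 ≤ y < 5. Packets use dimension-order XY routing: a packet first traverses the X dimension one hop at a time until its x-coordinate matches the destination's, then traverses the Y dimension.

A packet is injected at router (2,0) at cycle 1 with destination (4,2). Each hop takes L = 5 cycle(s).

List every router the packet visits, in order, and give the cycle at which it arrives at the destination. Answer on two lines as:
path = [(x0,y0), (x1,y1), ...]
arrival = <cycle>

path = [(2,0), (3,0), (4,0), (4,1), (4,2)]
arrival = 21

hop 0: (2,0) @ cyc 1
hop 1: (3,0) @ cyc 6  [E]
hop 2: (4,0) @ cyc 11  [E]
hop 3: (4,1) @ cyc 16  [N]
hop 4: (4,2) @ cyc 21  [N]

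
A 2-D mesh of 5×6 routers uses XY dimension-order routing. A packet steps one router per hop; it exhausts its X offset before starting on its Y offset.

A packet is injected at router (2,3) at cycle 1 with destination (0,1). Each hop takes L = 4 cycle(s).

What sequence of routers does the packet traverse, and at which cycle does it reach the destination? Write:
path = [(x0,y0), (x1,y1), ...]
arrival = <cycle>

path = [(2,3), (1,3), (0,3), (0,2), (0,1)]
arrival = 17

  0. router=(2,3) cycle=1 (inject)
  1. router=(1,3) cycle=5 dir=W
  2. router=(0,3) cycle=9 dir=W
  3. router=(0,2) cycle=13 dir=S
  4. router=(0,1) cycle=17 dir=S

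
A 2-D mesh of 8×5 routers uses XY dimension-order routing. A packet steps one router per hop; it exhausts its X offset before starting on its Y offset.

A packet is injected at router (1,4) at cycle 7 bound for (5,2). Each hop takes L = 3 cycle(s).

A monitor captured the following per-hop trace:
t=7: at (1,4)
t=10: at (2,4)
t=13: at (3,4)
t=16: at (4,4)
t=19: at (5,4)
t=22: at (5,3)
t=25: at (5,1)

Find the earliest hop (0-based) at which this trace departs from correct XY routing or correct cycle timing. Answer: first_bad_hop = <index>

check 1→ d=(1,0) cyc+3: ok
check 2→ d=(1,0) cyc+3: ok
check 3→ d=(1,0) cyc+3: ok
check 4→ d=(1,0) cyc+3: ok
check 5→ d=(0,-1) cyc+3: ok
check 6→ d=(0,-2) cyc+3: BAD: non-unit step

first_bad_hop = 6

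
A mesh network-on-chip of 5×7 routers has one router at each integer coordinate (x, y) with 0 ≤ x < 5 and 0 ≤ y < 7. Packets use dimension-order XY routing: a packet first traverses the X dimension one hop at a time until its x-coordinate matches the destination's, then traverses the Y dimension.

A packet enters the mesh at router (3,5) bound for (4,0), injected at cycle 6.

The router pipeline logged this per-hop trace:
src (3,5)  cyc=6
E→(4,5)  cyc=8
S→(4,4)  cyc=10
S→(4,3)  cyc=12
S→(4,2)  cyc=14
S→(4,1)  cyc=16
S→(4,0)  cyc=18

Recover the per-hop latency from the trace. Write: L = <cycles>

From hop 0 (6) to hop 1 (8): +2 cycles.
Each hop adds L, hence L = 2.

L = 2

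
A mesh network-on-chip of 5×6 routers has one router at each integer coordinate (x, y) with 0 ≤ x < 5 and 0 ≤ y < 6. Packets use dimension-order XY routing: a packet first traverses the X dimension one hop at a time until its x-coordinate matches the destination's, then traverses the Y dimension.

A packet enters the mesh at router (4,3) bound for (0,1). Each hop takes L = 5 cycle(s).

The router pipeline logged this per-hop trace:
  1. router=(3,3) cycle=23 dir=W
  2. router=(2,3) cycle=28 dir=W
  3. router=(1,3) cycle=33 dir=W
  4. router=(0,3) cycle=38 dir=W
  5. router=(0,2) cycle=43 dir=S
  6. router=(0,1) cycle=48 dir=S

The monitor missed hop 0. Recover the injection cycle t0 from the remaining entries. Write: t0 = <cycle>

t0 = 18

The first recorded entry is hop 1 at cycle 23.
Therefore t0 = 23 − L = 18.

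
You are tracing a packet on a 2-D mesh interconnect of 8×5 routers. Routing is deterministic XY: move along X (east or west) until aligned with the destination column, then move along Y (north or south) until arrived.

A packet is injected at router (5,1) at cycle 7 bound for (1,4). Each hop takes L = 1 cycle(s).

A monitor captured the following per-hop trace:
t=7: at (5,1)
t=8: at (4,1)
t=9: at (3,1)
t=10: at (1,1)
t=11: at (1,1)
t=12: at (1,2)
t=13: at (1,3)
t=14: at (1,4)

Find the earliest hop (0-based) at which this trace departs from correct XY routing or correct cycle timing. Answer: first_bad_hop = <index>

hop 1: step (-1,+0), +1 cyc — ok
hop 2: step (-1,+0), +1 cyc — ok
hop 3: step (-2,+0), +1 cyc — BAD: non-unit step

first_bad_hop = 3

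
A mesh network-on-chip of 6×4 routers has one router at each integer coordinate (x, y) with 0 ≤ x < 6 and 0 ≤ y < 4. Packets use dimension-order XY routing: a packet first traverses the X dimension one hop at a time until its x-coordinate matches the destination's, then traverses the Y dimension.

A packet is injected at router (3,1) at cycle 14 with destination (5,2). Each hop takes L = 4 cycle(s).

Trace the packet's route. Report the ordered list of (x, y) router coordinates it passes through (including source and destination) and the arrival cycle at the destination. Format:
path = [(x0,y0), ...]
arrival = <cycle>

  0. router=(3,1) cycle=14 (inject)
  1. router=(4,1) cycle=18 dir=E
  2. router=(5,1) cycle=22 dir=E
  3. router=(5,2) cycle=26 dir=N

path = [(3,1), (4,1), (5,1), (5,2)]
arrival = 26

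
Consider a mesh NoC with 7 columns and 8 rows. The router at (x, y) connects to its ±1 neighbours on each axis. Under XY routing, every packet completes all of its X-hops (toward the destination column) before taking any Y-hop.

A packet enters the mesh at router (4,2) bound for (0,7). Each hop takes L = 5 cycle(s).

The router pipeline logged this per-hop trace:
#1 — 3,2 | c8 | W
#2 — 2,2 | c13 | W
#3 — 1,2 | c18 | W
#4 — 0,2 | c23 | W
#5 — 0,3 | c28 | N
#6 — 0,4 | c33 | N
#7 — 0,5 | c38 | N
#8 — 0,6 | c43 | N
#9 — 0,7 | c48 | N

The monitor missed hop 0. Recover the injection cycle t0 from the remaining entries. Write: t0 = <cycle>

cyc[1] = 8 and cyc[k] = t0 + k·L for every k.
So t0 = 8 − 1·5 = 3.

t0 = 3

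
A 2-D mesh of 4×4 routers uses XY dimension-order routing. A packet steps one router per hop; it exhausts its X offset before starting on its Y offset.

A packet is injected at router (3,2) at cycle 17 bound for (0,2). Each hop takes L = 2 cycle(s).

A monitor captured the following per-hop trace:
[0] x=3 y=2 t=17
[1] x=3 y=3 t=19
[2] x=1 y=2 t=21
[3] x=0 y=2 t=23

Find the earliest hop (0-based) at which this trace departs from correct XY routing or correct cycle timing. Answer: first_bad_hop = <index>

first_bad_hop = 1

hop 1: step (+0,+1), +2 cyc — BAD: Y-move but x=3≠0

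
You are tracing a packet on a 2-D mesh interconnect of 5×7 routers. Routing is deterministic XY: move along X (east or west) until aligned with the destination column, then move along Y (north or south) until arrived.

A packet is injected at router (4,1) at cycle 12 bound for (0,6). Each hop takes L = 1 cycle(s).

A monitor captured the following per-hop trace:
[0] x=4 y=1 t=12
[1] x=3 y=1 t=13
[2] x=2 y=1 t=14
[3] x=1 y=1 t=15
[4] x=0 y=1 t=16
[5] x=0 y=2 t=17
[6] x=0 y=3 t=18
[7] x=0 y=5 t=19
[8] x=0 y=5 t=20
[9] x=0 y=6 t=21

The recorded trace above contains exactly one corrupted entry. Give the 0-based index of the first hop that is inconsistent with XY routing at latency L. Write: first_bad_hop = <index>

hop 1: step (-1,+0), +1 cyc — ok
hop 2: step (-1,+0), +1 cyc — ok
hop 3: step (-1,+0), +1 cyc — ok
hop 4: step (-1,+0), +1 cyc — ok
hop 5: step (+0,+1), +1 cyc — ok
hop 6: step (+0,+1), +1 cyc — ok
hop 7: step (+0,+2), +1 cyc — BAD: non-unit step

first_bad_hop = 7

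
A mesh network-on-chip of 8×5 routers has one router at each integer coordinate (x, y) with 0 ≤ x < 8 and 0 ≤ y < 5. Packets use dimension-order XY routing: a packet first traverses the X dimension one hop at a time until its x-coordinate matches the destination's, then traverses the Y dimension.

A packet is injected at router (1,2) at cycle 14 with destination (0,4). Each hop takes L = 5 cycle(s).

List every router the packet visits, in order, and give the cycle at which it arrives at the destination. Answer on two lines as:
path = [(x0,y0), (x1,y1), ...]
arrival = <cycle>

[0] x=1 y=2 t=14
[1] x=0 y=2 t=19 →W
[2] x=0 y=3 t=24 →N
[3] x=0 y=4 t=29 →N

path = [(1,2), (0,2), (0,3), (0,4)]
arrival = 29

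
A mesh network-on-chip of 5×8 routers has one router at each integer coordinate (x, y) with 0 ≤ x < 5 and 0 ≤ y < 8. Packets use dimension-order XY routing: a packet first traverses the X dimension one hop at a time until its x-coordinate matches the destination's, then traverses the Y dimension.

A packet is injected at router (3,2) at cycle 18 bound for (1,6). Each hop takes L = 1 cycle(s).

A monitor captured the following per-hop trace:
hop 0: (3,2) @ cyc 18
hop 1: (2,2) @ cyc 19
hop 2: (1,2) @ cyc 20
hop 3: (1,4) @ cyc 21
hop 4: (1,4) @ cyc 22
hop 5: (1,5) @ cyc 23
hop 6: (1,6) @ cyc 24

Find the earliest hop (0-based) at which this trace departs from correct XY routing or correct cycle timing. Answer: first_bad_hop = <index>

first_bad_hop = 3

  1: Δx=-1 Δy=+0 Δt=1 [ok]
  2: Δx=-1 Δy=+0 Δt=1 [ok]
  3: Δx=+0 Δy=+2 Δt=1 [BAD: non-unit step]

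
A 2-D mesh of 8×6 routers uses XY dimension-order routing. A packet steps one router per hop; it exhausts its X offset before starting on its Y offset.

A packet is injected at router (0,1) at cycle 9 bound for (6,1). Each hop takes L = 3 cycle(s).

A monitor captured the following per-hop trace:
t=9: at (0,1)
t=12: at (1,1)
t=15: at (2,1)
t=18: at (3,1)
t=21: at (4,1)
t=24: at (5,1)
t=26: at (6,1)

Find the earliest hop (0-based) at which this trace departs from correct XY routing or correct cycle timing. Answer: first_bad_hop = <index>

first_bad_hop = 6

hop 1: step (+1,+0), +3 cyc — ok
hop 2: step (+1,+0), +3 cyc — ok
hop 3: step (+1,+0), +3 cyc — ok
hop 4: step (+1,+0), +3 cyc — ok
hop 5: step (+1,+0), +3 cyc — ok
hop 6: step (+1,+0), +2 cyc — BAD: Δcyc=2≠L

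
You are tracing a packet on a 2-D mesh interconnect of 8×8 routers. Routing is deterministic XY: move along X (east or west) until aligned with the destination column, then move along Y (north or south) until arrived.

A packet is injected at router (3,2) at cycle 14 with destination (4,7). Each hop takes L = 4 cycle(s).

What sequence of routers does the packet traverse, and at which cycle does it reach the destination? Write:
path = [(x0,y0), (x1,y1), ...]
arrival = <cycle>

path = [(3,2), (4,2), (4,3), (4,4), (4,5), (4,6), (4,7)]
arrival = 38

t=14: at (3,2)
t=18: at (4,2) after E
t=22: at (4,3) after N
t=26: at (4,4) after N
t=30: at (4,5) after N
t=34: at (4,6) after N
t=38: at (4,7) after N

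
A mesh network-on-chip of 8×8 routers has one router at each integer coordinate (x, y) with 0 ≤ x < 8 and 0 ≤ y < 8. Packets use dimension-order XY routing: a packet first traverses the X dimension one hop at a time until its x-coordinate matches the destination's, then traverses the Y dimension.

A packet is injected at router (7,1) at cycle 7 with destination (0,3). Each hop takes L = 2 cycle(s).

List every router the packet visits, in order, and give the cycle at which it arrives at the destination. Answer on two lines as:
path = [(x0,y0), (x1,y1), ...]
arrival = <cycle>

src (7,1)  cyc=7
W→(6,1)  cyc=9
W→(5,1)  cyc=11
W→(4,1)  cyc=13
W→(3,1)  cyc=15
W→(2,1)  cyc=17
W→(1,1)  cyc=19
W→(0,1)  cyc=21
N→(0,2)  cyc=23
N→(0,3)  cyc=25

path = [(7,1), (6,1), (5,1), (4,1), (3,1), (2,1), (1,1), (0,1), (0,2), (0,3)]
arrival = 25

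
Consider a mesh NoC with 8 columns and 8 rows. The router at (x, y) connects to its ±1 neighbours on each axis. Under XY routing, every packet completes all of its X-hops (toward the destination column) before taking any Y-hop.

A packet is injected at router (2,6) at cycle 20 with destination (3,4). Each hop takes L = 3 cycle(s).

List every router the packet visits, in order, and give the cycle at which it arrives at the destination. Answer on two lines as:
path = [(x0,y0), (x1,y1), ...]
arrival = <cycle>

t=20: at (2,6)
t=23: at (3,6) after E
t=26: at (3,5) after S
t=29: at (3,4) after S

path = [(2,6), (3,6), (3,5), (3,4)]
arrival = 29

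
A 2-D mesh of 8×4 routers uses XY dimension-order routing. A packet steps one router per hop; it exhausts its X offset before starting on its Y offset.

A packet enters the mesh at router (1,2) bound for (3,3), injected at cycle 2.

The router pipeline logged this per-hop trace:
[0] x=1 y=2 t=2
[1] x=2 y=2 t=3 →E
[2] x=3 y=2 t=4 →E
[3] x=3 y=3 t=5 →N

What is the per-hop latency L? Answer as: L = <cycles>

L = 1

Between hops 0 and 1 the cycle counter advances 3 − 2 = 1.
Each hop adds L, hence L = 1.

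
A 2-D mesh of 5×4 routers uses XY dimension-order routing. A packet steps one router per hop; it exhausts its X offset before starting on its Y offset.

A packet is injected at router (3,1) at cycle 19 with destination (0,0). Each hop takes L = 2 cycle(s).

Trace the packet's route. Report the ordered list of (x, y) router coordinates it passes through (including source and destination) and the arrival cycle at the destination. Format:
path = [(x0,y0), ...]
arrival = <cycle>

[0] x=3 y=1 t=19
[1] x=2 y=1 t=21 →W
[2] x=1 y=1 t=23 →W
[3] x=0 y=1 t=25 →W
[4] x=0 y=0 t=27 →S

path = [(3,1), (2,1), (1,1), (0,1), (0,0)]
arrival = 27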